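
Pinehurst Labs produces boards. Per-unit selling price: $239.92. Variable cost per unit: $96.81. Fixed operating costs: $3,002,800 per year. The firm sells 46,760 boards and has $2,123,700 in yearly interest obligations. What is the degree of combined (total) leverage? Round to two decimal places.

Total contribution margin = 46,760 × $143.11 = $6,691,823.60.
Subtracting fixed costs: EBIT = $6,691,823.60 − $3,002,800 = $3,689,023.60. Interest = $2,123,700.00.
DOL = $6,691,823.60 ÷ $3,689,023.60 = 1.8140; DFL = $3,689,023.60 ÷ $1,565,323.60 = 2.3567.
Combined leverage = 1.8140 × 2.3567 = 4.2751.

4.28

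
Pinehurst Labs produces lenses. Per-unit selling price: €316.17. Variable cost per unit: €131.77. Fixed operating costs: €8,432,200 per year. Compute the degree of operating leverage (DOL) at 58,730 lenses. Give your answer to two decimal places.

4.52

Contribution at this volume is 58,730 × €184.40 = €10,829,812.00.
Subtracting fixed costs: EBIT = €10,829,812.00 − €8,432,200 = €2,397,612.00.
So DOL = total CM / EBIT = €10,829,812.00 / €2,397,612.00 = 4.5169.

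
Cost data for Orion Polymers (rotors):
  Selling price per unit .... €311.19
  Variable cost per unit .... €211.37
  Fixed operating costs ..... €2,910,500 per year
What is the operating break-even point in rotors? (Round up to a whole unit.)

Contribution margin per unit = €311.19 − €211.37 = €99.82.
Break-even Q = €2,910,500 / €99.82 = 29,157.48 → 29,158 rotors.

29,158 rotors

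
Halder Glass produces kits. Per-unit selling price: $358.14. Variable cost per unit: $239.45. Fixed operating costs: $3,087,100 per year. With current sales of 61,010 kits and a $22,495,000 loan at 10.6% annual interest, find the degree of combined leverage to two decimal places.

At 61,010 units, contribution = 61,010 × $118.69 = $7,241,276.90.
Subtracting fixed costs: EBIT = $7,241,276.90 − $3,087,100 = $4,154,176.90. Interest = $2,384,470.00.
DOL = $7,241,276.90 ÷ $4,154,176.90 = 1.7431; DFL = $4,154,176.90 ÷ $1,769,706.90 = 2.3474.
Combined leverage = 1.7431 × 2.3474 = 4.0918.

4.09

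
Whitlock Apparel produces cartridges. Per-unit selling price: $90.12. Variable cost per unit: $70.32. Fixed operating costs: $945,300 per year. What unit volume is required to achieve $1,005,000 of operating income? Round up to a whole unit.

Each unit contributes $90.12 − $70.32 = $19.80.
Need Q such that Q × $19.80 − $945,300 = $1,005,000, i.e. Q = $1,950,300 / $19.80 = 98,500.00 → 98,500.

98,500 cartridges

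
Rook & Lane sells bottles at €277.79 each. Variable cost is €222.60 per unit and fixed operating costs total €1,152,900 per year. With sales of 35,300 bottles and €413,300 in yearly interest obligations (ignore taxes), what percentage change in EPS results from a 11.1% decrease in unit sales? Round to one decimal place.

-56.6%

Total contribution margin = 35,300 × €55.19 = €1,948,207.00.
Operating income = contribution − fixed costs = €1,948,207.00 − €1,152,900 = €795,307.00.
Interest = €413,300.00, so EBIT − I = €382,007.00.
DCL = total CM / (EBIT − I) = €1,948,207.00 / €382,007.00 = 5.0999.
%ΔEPS = DCL × %ΔSales = 5.0999 × -11.1% = -56.6%.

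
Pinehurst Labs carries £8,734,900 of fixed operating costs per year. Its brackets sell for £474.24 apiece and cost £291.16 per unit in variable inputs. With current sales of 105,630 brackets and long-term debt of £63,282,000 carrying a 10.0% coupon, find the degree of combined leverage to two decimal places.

Contribution at this volume is 105,630 × £183.08 = £19,338,740.40.
EBIT = £19,338,740.40 − £8,734,900 = £10,603,840.40. Interest = £6,328,200.00, so EBIT − I = £4,275,640.40.
Degree of total leverage = total CM / (EBIT − interest) = £19,338,740.40 / £4,275,640.40 = 4.5230.

4.52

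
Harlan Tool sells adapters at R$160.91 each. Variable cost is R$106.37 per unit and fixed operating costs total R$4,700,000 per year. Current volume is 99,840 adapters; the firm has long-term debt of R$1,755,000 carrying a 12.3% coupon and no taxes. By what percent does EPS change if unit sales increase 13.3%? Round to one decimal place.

Total contribution margin = 99,840 × R$54.54 = R$5,445,273.60.
EBIT = R$5,445,273.60 − R$4,700,000 = R$745,273.60.
Interest = R$215,865.00, so EBIT − I = R$529,408.60.
DCL = total CM / (EBIT − I) = R$5,445,273.60 / R$529,408.60 = 10.2856.
%ΔEPS = DCL × %ΔSales = 10.2856 × +13.3% = +136.8%.

+136.8%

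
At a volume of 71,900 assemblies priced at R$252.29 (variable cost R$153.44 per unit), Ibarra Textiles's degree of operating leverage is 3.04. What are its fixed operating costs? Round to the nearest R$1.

R$4,769,382

Contribution at this volume is 71,900 × R$98.85 = R$7,107,315.00.
Since DOL = CM ÷ EBIT, EBIT = R$7,107,315.00 ÷ 3.04 = R$2,337,932.57.
And FC = contribution − EBIT = R$7,107,315.00 − R$2,337,932.57 = R$4,769,382.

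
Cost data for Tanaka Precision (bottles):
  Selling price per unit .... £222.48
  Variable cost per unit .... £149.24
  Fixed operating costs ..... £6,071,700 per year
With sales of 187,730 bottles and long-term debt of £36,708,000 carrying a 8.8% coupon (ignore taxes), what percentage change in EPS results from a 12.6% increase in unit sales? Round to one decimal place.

+39.0%

At 187,730 units, contribution = 187,730 × £73.24 = £13,749,345.20.
Operating income = contribution − fixed costs = £13,749,345.20 − £6,071,700 = £7,677,645.20.
After interest of £3,230,304.00, pre-tax earnings = £4,447,341.20.
Degree of combined leverage = contribution ÷ (EBIT − I) = £13,749,345.20 ÷ £4,447,341.20 = 3.0916.
EPS therefore changes by 3.0916 × (+12.6%) = +39.0%.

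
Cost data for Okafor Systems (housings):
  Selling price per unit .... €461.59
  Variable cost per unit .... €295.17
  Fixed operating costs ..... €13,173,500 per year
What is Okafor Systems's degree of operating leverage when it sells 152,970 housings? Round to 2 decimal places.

2.07

At 152,970 units, contribution = 152,970 × €166.42 = €25,457,267.40.
EBIT = €25,457,267.40 − €13,173,500 = €12,283,767.40.
So DOL = total CM / EBIT = €25,457,267.40 / €12,283,767.40 = 2.0724.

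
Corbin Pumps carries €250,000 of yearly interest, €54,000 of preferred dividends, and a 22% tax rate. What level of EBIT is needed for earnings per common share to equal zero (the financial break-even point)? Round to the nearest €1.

€319,231

Preferred dividends are paid after tax, so their pre-tax equivalent is €54,000 ÷ (1 − 0.22) = €69,230.77.
EPS = 0 when EBIT covers interest plus the pre-tax preferred burden: €250,000 + €69,230.77 = €319,230.77.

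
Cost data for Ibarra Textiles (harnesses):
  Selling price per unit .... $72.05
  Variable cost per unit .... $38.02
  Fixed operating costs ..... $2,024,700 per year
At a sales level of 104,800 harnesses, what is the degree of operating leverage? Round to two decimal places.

2.31

Contribution at this volume is 104,800 × $34.03 = $3,566,344.00.
EBIT = $3,566,344.00 − $2,024,700 = $1,541,644.00.
DOL = contribution ÷ EBIT = $3,566,344.00 ÷ $1,541,644.00 = 2.3133.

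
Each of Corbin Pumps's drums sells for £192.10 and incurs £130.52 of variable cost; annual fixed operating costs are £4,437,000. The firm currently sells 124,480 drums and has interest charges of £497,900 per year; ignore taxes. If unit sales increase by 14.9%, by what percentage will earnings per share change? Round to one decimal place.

+41.8%

Contribution at this volume is 124,480 × £61.58 = £7,665,478.40.
Subtracting fixed costs: EBIT = £7,665,478.40 − £4,437,000 = £3,228,478.40.
Interest = £497,900.00, so EBIT − I = £2,730,578.40.
Degree of combined leverage = contribution ÷ (EBIT − I) = £7,665,478.40 ÷ £2,730,578.40 = 2.8073.
EPS therefore changes by 2.8073 × (+14.9%) = +41.8%.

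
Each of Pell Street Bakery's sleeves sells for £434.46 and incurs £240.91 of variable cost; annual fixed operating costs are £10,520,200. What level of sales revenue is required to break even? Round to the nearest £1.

£23,614,601

CM per unit = £434.46 − £240.91 = £193.55; CM ratio = £193.55 / £434.46 = 0.4455.
Break-even sales = FC ÷ CM ratio = £10,520,200 × £434.46 / £193.55 = £23,614,601.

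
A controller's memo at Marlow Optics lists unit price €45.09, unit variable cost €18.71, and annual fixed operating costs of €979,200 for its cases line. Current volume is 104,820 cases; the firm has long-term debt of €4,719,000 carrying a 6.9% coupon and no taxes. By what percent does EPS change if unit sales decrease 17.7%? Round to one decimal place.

-33.5%

At 104,820 units, contribution = 104,820 × €26.38 = €2,765,151.60.
EBIT = €2,765,151.60 − €979,200 = €1,785,951.60.
After interest of €325,611.00, pre-tax earnings = €1,460,340.60.
Degree of combined leverage = contribution ÷ (EBIT − I) = €2,765,151.60 ÷ €1,460,340.60 = 1.8935.
EPS therefore changes by 1.8935 × (-17.7%) = -33.5%.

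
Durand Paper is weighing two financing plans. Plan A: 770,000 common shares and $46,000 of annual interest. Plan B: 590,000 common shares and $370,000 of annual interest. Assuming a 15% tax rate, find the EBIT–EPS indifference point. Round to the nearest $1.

$1,432,000

Set EPS_A = EPS_B: (EBIT − $46,000)(1 − 0.15) ÷ 770,000 = (EBIT − $370,000)(1 − 0.15) ÷ 590,000.
Cancelling (1 − t) and cross-multiplying: 590,000·(EBIT − 46,000) = 770,000·(EBIT − 370,000).
EBIT × (770,000 − 590,000) = 370,000 × 770,000 − 46,000 × 590,000 = 257,760,000,000, so EBIT = 257,760,000,000 ÷ 180,000 = 1,432,000.00.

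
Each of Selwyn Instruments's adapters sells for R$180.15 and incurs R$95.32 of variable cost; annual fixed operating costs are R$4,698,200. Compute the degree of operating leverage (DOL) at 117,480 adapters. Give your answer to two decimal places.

1.89

Contribution at this volume is 117,480 × R$84.83 = R$9,965,828.40.
Subtracting fixed costs: EBIT = R$9,965,828.40 − R$4,698,200 = R$5,267,628.40.
Degree of operating leverage = R$9,965,828.40 / R$5,267,628.40 = 1.8919.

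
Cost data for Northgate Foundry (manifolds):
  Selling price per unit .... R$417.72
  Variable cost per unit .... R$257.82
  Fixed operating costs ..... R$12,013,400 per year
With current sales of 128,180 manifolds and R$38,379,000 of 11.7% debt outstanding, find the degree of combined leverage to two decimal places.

5.13

At 128,180 units, contribution = 128,180 × R$159.90 = R$20,495,982.00.
Subtracting fixed costs: EBIT = R$20,495,982.00 − R$12,013,400 = R$8,482,582.00. Interest = R$4,490,343.00.
DOL = R$20,495,982.00 ÷ R$8,482,582.00 = 2.4162; DFL = R$8,482,582.00 ÷ R$3,992,239.00 = 2.1248.
Combined leverage = 2.4162 × 2.1248 = 5.1339.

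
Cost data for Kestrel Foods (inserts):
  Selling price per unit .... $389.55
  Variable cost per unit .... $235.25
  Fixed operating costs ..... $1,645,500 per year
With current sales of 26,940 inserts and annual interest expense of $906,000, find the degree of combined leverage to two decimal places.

At 26,940 units, contribution = 26,940 × $154.30 = $4,156,842.00.
Subtracting fixed costs: EBIT = $4,156,842.00 − $1,645,500 = $2,511,342.00. Interest = $906,000.00, so EBIT − I = $1,605,342.00.
DCL = contribution ÷ (EBIT − I) = $4,156,842.00 ÷ $1,605,342.00 = 2.5894.

2.59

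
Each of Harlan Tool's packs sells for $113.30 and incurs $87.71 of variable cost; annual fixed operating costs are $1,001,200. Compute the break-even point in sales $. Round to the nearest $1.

Contribution margin per unit = $113.30 − $87.71 = $25.59, a CM ratio of $25.59 ÷ $113.30 = 0.2259.
Break-even sales = FC ÷ CM ratio = $1,001,200 × $113.30 / $25.59 = $4,432,824.

$4,432,824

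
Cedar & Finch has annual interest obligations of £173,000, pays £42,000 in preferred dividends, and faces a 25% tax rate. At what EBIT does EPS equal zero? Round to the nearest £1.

£229,000

Preferred dividends are paid after tax, so their pre-tax equivalent is £42,000 ÷ (1 − 0.25) = £56,000.00.
Financial break-even EBIT = interest + D_p ÷ (1 − t) = £173,000 + £56,000.00 = £229,000.00.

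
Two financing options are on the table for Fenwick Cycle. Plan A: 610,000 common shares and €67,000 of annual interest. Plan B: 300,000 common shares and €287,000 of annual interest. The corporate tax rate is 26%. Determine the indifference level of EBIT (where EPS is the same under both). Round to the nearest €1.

€499,903

At indifference, (EBIT − 67,000)(1 − t)/610,000 = (EBIT − 287,000)(1 − t)/300,000.
The (1 − t) factor cancels: (EBIT − 67,000) × 300,000 = (EBIT − 287,000) × 610,000.
Solving, EBIT = (287,000·610,000 − 67,000·300,000) / (610,000 − 300,000) = 154,970,000,000 / 310,000 = 499,903.23.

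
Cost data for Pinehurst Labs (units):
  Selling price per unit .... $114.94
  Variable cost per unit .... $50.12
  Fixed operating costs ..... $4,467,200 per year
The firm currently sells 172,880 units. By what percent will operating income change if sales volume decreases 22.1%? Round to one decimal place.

-36.8%

Contribution at this volume is 172,880 × $64.82 = $11,206,081.60.
Subtracting fixed costs: EBIT = $11,206,081.60 − $4,467,200 = $6,738,881.60.
DOL = contribution ÷ EBIT = $11,206,081.60 ÷ $6,738,881.60 = 1.6629.
Operating income changes by 1.6629 × -22.1% = -36.8%.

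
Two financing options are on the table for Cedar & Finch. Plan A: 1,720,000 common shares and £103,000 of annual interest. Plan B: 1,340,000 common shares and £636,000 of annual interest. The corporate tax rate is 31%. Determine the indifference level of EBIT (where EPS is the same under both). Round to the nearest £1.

At indifference, (EBIT − 103,000)(1 − t)/1,720,000 = (EBIT − 636,000)(1 − t)/1,340,000.
Cancelling (1 − t) and cross-multiplying: 1,340,000·(EBIT − 103,000) = 1,720,000·(EBIT − 636,000).
Solving, EBIT = (636,000·1,720,000 − 103,000·1,340,000) / (1,720,000 − 1,340,000) = 955,900,000,000 / 380,000 = 2,515,526.32.

£2,515,526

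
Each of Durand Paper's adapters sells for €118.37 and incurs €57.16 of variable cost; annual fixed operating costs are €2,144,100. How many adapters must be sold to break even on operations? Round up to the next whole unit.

35,029 adapters

Each unit contributes €118.37 − €57.16 = €61.21.
Break-even volume = fixed costs ÷ CM per unit = €2,144,100 ÷ €61.21 = 35,028.59, so 35,029 adapters.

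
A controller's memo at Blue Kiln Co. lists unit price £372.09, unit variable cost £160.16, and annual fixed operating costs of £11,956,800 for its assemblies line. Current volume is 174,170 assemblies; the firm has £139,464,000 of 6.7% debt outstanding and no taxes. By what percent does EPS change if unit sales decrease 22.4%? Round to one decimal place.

Contribution at this volume is 174,170 × £211.93 = £36,911,848.10.
EBIT = £36,911,848.10 − £11,956,800 = £24,955,048.10.
After interest of £9,344,088.00, pre-tax earnings = £15,610,960.10.
Degree of combined leverage = contribution ÷ (EBIT − I) = £36,911,848.10 ÷ £15,610,960.10 = 2.3645.
%ΔEPS = DCL × %ΔSales = 2.3645 × -22.4% = -53.0%.

-53.0%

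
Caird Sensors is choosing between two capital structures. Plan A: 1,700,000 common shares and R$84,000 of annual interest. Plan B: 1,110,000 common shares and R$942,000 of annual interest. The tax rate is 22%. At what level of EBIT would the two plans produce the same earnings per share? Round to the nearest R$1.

R$2,556,203

At indifference, (EBIT − 84,000)(1 − t)/1,700,000 = (EBIT − 942,000)(1 − t)/1,110,000.
Cancelling (1 − t) and cross-multiplying: 1,110,000·(EBIT − 84,000) = 1,700,000·(EBIT − 942,000).
Solving, EBIT = (942,000·1,700,000 − 84,000·1,110,000) / (1,700,000 − 1,110,000) = 1,508,160,000,000 / 590,000 = 2,556,203.39.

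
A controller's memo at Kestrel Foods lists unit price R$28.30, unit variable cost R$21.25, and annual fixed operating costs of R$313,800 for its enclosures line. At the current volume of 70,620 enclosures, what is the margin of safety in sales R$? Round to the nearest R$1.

R$738,895

Each unit contributes R$28.30 − R$21.25 = R$7.05. Break-even units = R$313,800 ÷ R$7.05 = 44,510.64; break-even revenue = 44,510.64 × R$28.30 = R$1,259,651.06.
Current sales = 70,620 × R$28.30 = R$1,998,546.00.
Margin of safety = R$1,998,546.00 − R$1,259,651.06 = R$738,895.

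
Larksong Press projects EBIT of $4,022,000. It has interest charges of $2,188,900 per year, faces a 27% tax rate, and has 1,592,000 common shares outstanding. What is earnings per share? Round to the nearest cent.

$0.84

Interest = $2,188,900.00, so EBT = $4,022,000 − $2,188,900.00 = $1,833,100.00.
Net income = $1,833,100.00 × (1 − 0.27) = $1,338,163.00.
Per share: $1,338,163.00 / 1,592,000 shares = $0.84.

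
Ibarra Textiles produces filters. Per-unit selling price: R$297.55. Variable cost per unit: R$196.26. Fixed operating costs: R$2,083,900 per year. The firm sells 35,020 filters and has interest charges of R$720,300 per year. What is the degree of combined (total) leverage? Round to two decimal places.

Total contribution margin = 35,020 × R$101.29 = R$3,547,175.80.
Operating income = contribution − fixed costs = R$3,547,175.80 − R$2,083,900 = R$1,463,275.80. Interest = R$720,300.00.
DOL = R$3,547,175.80 ÷ R$1,463,275.80 = 2.4241; DFL = R$1,463,275.80 ÷ R$742,975.80 = 1.9695.
DCL = DOL × DFL = 2.4241 × 1.9695 = 4.7743.

4.77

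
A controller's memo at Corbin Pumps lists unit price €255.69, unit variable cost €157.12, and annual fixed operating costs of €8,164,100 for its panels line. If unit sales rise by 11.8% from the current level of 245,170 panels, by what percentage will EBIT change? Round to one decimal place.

+17.8%

Contribution at this volume is 245,170 × €98.57 = €24,166,406.90.
Operating income = contribution − fixed costs = €24,166,406.90 − €8,164,100 = €16,002,306.90.
DOL = contribution ÷ EBIT = €24,166,406.90 ÷ €16,002,306.90 = 1.5102.
%ΔEBIT = DOL × %ΔSales = 1.5102 × +11.8% = +17.8%.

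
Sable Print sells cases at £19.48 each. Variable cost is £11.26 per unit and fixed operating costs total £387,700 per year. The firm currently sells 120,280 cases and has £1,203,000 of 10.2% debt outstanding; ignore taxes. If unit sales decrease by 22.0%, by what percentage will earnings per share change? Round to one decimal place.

At 120,280 units, contribution = 120,280 × £8.22 = £988,701.60.
Operating income = contribution − fixed costs = £988,701.60 − £387,700 = £601,001.60.
After interest of £122,706.00, pre-tax earnings = £478,295.60.
DCL = total CM / (EBIT − I) = £988,701.60 / £478,295.60 = 2.0671.
%ΔEPS = DCL × %ΔSales = 2.0671 × -22.0% = -45.5%.

-45.5%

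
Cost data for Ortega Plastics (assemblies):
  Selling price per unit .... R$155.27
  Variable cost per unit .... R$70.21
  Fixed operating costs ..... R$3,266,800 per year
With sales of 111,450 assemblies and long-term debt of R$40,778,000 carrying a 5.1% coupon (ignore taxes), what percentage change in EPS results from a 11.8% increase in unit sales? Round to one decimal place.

+27.1%

At 111,450 units, contribution = 111,450 × R$85.06 = R$9,479,937.00.
EBIT = R$9,479,937.00 − R$3,266,800 = R$6,213,137.00.
After interest of R$2,079,678.00, pre-tax earnings = R$4,133,459.00.
Degree of combined leverage = contribution ÷ (EBIT − I) = R$9,479,937.00 ÷ R$4,133,459.00 = 2.2935.
%ΔEPS = DCL × %ΔSales = 2.2935 × +11.8% = +27.1%.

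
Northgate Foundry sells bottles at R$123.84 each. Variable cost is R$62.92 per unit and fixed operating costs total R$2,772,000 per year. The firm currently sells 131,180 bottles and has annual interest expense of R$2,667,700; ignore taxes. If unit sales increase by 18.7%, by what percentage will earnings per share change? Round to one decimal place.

Contribution at this volume is 131,180 × R$60.92 = R$7,991,485.60.
Subtracting fixed costs: EBIT = R$7,991,485.60 − R$2,772,000 = R$5,219,485.60.
Interest = R$2,667,700.00, so EBIT − I = R$2,551,785.60.
DCL = total CM / (EBIT − I) = R$7,991,485.60 / R$2,551,785.60 = 3.1317.
EPS therefore changes by 3.1317 × (+18.7%) = +58.6%.

+58.6%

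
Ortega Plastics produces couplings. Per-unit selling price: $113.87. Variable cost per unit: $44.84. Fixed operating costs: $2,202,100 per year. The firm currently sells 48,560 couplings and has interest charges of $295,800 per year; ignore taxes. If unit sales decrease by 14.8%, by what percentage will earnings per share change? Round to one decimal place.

Total contribution margin = 48,560 × $69.03 = $3,352,096.80.
Subtracting fixed costs: EBIT = $3,352,096.80 − $2,202,100 = $1,149,996.80.
After interest of $295,800.00, pre-tax earnings = $854,196.80.
DCL = total CM / (EBIT − I) = $3,352,096.80 / $854,196.80 = 3.9243.
EPS therefore changes by 3.9243 × (-14.8%) = -58.1%.

-58.1%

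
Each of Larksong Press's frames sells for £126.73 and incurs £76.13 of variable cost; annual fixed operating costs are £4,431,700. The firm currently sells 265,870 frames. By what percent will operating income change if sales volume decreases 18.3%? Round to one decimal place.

-27.3%

Total contribution margin = 265,870 × £50.60 = £13,453,022.00.
Subtracting fixed costs: EBIT = £13,453,022.00 − £4,431,700 = £9,021,322.00.
DOL = contribution ÷ EBIT = £13,453,022.00 ÷ £9,021,322.00 = 1.4912.
%ΔEBIT = DOL × %ΔSales = 1.4912 × -18.3% = -27.3%.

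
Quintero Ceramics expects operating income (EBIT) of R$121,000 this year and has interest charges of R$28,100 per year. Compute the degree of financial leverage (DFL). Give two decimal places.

1.30

Interest = R$28,100.00.
DFL = EBIT ÷ (EBIT − I) = R$121,000 ÷ (R$121,000 − R$28,100.00) = R$121,000 ÷ R$92,900.00 = 1.3025.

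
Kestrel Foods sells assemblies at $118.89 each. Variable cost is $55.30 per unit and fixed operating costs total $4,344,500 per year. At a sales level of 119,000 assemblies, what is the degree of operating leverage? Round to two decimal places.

At 119,000 units, contribution = 119,000 × $63.59 = $7,567,210.00.
Subtracting fixed costs: EBIT = $7,567,210.00 − $4,344,500 = $3,222,710.00.
So DOL = total CM / EBIT = $7,567,210.00 / $3,222,710.00 = 2.3481.

2.35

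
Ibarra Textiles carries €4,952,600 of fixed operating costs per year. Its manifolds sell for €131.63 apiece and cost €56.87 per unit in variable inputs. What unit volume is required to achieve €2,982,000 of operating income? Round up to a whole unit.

106,135 manifolds

Each unit contributes €131.63 − €56.87 = €74.76.
Required volume = (fixed costs + target profit) ÷ CM = (€4,952,600 + €2,982,000) ÷ €74.76 = 106,134.30, so 106,135 manifolds.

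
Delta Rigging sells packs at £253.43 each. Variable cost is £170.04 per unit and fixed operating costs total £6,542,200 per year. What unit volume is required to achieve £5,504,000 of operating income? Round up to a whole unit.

Contribution margin per unit = £253.43 − £170.04 = £83.39.
Need Q such that Q × £83.39 − £6,542,200 = £5,504,000, i.e. Q = £12,046,200 / £83.39 = 144,456.17 → 144,457.

144,457 packs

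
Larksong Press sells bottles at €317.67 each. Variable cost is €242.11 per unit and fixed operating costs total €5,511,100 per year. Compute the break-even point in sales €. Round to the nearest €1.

€23,169,814

Contribution margin per unit = €317.67 − €242.11 = €75.56, a CM ratio of €75.56 ÷ €317.67 = 0.2379.
Break-even sales = FC ÷ CM ratio = €5,511,100 × €317.67 / €75.56 = €23,169,814.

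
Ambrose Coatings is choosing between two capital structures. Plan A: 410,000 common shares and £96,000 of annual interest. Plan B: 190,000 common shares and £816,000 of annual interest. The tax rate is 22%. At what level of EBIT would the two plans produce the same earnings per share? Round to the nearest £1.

Set EPS_A = EPS_B: (EBIT − £96,000)(1 − 0.22) ÷ 410,000 = (EBIT − £816,000)(1 − 0.22) ÷ 190,000.
The (1 − t) factor cancels: (EBIT − 96,000) × 190,000 = (EBIT − 816,000) × 410,000.
EBIT × (410,000 − 190,000) = 816,000 × 410,000 − 96,000 × 190,000 = 316,320,000,000, so EBIT = 316,320,000,000 ÷ 220,000 = 1,437,818.18.

£1,437,818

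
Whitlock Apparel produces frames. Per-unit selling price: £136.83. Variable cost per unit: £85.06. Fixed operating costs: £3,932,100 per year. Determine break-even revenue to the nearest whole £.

CM per unit = £136.83 − £85.06 = £51.77; CM ratio = £51.77 / £136.83 = 0.3784.
Break-even revenue = fixed costs × price ÷ CM = £3,932,100 × £136.83 ÷ £51.77 = £10,392,684.

£10,392,684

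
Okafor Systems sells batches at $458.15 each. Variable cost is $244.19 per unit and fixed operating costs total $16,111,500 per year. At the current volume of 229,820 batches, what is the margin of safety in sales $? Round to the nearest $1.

Contribution margin per unit = $458.15 − $244.19 = $213.96. Break-even units = $16,111,500 ÷ $213.96 = 75,301.46; break-even revenue = 75,301.46 × $458.15 = $34,499,363.08.
Actual sales revenue = 229,820 × $458.15 = $105,292,033.00.
Margin of safety = $105,292,033.00 − $34,499,363.08 = $70,792,670.

$70,792,670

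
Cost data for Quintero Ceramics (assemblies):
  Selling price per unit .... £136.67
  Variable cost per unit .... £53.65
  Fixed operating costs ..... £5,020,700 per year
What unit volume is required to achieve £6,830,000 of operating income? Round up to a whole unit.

Each unit contributes £136.67 − £53.65 = £83.02.
Required volume = (fixed costs + target profit) ÷ CM = (£5,020,700 + £6,830,000) ÷ £83.02 = 142,745.12, so 142,746 assemblies.

142,746 assemblies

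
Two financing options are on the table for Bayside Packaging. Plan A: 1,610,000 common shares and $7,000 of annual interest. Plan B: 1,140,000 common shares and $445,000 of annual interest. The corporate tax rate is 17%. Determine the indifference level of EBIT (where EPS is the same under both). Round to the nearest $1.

Set EPS_A = EPS_B: (EBIT − $7,000)(1 − 0.17) ÷ 1,610,000 = (EBIT − $445,000)(1 − 0.17) ÷ 1,140,000.
The (1 − t) factor cancels: (EBIT − 7,000) × 1,140,000 = (EBIT − 445,000) × 1,610,000.
EBIT × (1,610,000 − 1,140,000) = 445,000 × 1,610,000 − 7,000 × 1,140,000 = 708,470,000,000, so EBIT = 708,470,000,000 ÷ 470,000 = 1,507,382.98.

$1,507,383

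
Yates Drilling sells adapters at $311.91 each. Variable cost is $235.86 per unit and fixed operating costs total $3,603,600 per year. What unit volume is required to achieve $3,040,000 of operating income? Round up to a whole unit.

87,359 adapters

Each unit contributes $311.91 − $235.86 = $76.05.
Required volume = (fixed costs + target profit) ÷ CM = ($3,603,600 + $3,040,000) ÷ $76.05 = 87,358.32, so 87,359 adapters.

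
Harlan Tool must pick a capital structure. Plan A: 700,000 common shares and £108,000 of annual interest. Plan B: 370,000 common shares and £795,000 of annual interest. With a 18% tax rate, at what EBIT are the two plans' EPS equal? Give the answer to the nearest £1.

Set EPS_A = EPS_B: (EBIT − £108,000)(1 − 0.18) ÷ 700,000 = (EBIT − £795,000)(1 − 0.18) ÷ 370,000.
The (1 − t) factor cancels: (EBIT − 108,000) × 370,000 = (EBIT − 795,000) × 700,000.
Solving, EBIT = (795,000·700,000 − 108,000·370,000) / (700,000 − 370,000) = 516,540,000,000 / 330,000 = 1,565,272.73.

£1,565,273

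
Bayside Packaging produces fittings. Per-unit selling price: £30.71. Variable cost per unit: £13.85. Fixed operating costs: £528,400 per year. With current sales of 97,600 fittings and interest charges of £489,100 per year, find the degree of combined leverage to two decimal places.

Contribution at this volume is 97,600 × £16.86 = £1,645,536.00.
Subtracting fixed costs: EBIT = £1,645,536.00 − £528,400 = £1,117,136.00. Interest = £489,100.00, so EBIT − I = £628,036.00.
Degree of total leverage = total CM / (EBIT − interest) = £1,645,536.00 / £628,036.00 = 2.6201.

2.62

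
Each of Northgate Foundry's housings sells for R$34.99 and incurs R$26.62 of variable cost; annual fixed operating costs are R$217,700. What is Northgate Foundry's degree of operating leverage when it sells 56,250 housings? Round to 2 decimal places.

Total contribution margin = 56,250 × R$8.37 = R$470,812.50.
Subtracting fixed costs: EBIT = R$470,812.50 − R$217,700 = R$253,112.50.
DOL = contribution ÷ EBIT = R$470,812.50 ÷ R$253,112.50 = 1.8601.

1.86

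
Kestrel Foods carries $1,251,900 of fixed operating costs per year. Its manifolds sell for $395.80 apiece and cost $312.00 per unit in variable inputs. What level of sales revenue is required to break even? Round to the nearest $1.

$5,912,912

CM per unit = $395.80 − $312.00 = $83.80; CM ratio = $83.80 / $395.80 = 0.2117.
Break-even sales = FC ÷ CM ratio = $1,251,900 × $395.80 / $83.80 = $5,912,912.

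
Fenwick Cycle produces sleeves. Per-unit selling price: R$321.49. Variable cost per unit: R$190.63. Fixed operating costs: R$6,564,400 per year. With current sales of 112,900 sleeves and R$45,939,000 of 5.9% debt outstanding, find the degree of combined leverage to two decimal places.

2.69

Total contribution margin = 112,900 × R$130.86 = R$14,774,094.00.
Subtracting fixed costs: EBIT = R$14,774,094.00 − R$6,564,400 = R$8,209,694.00. Interest = R$2,710,401.00.
DOL = R$14,774,094.00 ÷ R$8,209,694.00 = 1.7996; DFL = R$8,209,694.00 ÷ R$5,499,293.00 = 1.4929.
Combined leverage = 1.7996 × 1.4929 = 2.6866.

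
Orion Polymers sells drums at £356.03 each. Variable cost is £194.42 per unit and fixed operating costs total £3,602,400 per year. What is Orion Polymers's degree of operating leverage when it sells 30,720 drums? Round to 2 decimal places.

Total contribution margin = 30,720 × £161.61 = £4,964,659.20.
Operating income = contribution − fixed costs = £4,964,659.20 − £3,602,400 = £1,362,259.20.
So DOL = total CM / EBIT = £4,964,659.20 / £1,362,259.20 = 3.6444.

3.64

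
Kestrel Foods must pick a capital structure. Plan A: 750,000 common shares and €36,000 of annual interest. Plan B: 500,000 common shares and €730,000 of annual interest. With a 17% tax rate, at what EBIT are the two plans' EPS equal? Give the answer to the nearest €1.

At indifference, (EBIT − 36,000)(1 − t)/750,000 = (EBIT − 730,000)(1 − t)/500,000.
Cancelling (1 − t) and cross-multiplying: 500,000·(EBIT − 36,000) = 750,000·(EBIT − 730,000).
Solving, EBIT = (730,000·750,000 − 36,000·500,000) / (750,000 − 500,000) = 529,500,000,000 / 250,000 = 2,118,000.00.

€2,118,000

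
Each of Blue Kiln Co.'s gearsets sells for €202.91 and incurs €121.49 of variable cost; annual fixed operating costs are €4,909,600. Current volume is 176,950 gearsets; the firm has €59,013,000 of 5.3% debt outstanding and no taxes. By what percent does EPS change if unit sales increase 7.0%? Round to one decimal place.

+15.8%

At 176,950 units, contribution = 176,950 × €81.42 = €14,407,269.00.
Subtracting fixed costs: EBIT = €14,407,269.00 − €4,909,600 = €9,497,669.00.
Interest = €3,127,689.00, so EBIT − I = €6,369,980.00.
Degree of combined leverage = contribution ÷ (EBIT − I) = €14,407,269.00 ÷ €6,369,980.00 = 2.2617.
%ΔEPS = DCL × %ΔSales = 2.2617 × +7.0% = +15.8%.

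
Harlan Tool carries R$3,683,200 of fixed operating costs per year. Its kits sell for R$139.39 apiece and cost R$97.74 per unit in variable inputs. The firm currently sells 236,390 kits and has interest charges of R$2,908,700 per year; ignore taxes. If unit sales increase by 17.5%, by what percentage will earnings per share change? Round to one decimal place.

Total contribution margin = 236,390 × R$41.65 = R$9,845,643.50.
Subtracting fixed costs: EBIT = R$9,845,643.50 − R$3,683,200 = R$6,162,443.50.
Interest = R$2,908,700.00, so EBIT − I = R$3,253,743.50.
DCL = total CM / (EBIT − I) = R$9,845,643.50 / R$3,253,743.50 = 3.0259.
EPS therefore changes by 3.0259 × (+17.5%) = +53.0%.

+53.0%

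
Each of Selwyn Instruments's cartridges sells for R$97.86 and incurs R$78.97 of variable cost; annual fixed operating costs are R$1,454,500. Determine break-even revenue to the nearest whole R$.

Contribution margin per unit = R$97.86 − R$78.97 = R$18.89, a CM ratio of R$18.89 ÷ R$97.86 = 0.1930.
Break-even sales = FC ÷ CM ratio = R$1,454,500 × R$97.86 / R$18.89 = R$7,535,065.

R$7,535,065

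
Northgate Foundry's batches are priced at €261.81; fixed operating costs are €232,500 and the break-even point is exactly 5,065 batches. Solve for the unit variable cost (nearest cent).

€215.91

Contribution per unit must be FC / Q = €232,500 / 5,065 = €45.9033.
Hence VC = price − CM = €261.81 − €45.9033 = €215.91.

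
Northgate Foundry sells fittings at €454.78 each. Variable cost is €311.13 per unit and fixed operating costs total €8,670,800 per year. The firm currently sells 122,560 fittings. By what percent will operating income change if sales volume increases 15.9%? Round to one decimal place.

Total contribution margin = 122,560 × €143.65 = €17,605,744.00.
EBIT = €17,605,744.00 − €8,670,800 = €8,934,944.00.
So DOL = total CM / EBIT = €17,605,744.00 / €8,934,944.00 = 1.9704.
%ΔEBIT = DOL × %ΔSales = 1.9704 × +15.9% = +31.3%.

+31.3%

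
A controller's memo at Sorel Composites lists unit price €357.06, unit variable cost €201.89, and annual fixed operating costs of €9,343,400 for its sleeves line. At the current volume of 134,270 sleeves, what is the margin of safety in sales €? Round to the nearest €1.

€26,442,450

Unit CM = price − variable cost = €357.06 − €201.89 = €155.17. Break-even units = €9,343,400 ÷ €155.17 = 60,213.96; break-even revenue = 60,213.96 × €357.06 = €21,499,996.16.
Actual sales revenue = 134,270 × €357.06 = €47,942,446.20.
Margin of safety = €47,942,446.20 − €21,499,996.16 = €26,442,450.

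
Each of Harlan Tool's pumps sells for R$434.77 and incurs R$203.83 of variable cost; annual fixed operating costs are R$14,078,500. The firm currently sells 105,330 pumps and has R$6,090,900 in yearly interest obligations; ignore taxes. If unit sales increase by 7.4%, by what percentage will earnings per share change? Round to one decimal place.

+43.3%

Total contribution margin = 105,330 × R$230.94 = R$24,324,910.20.
Subtracting fixed costs: EBIT = R$24,324,910.20 − R$14,078,500 = R$10,246,410.20.
After interest of R$6,090,900.00, pre-tax earnings = R$4,155,510.20.
Degree of combined leverage = contribution ÷ (EBIT − I) = R$24,324,910.20 ÷ R$4,155,510.20 = 5.8537.
%ΔEPS = DCL × %ΔSales = 5.8537 × +7.4% = +43.3%.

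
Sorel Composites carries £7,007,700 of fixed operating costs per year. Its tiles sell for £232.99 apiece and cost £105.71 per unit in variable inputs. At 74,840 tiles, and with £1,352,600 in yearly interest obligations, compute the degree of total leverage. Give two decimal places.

8.17

At 74,840 units, contribution = 74,840 × £127.28 = £9,525,635.20.
Operating income = contribution − fixed costs = £9,525,635.20 − £7,007,700 = £2,517,935.20. Interest = £1,352,600.00.
DOL = £9,525,635.20 ÷ £2,517,935.20 = 3.7831; DFL = £2,517,935.20 ÷ £1,165,335.20 = 2.1607.
DCL = DOL × DFL = 3.7831 × 2.1607 = 8.1741.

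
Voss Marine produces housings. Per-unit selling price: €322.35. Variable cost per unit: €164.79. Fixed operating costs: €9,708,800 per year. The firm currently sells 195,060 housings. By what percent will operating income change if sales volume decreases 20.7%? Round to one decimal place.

-30.3%

Total contribution margin = 195,060 × €157.56 = €30,733,653.60.
Subtracting fixed costs: EBIT = €30,733,653.60 − €9,708,800 = €21,024,853.60.
DOL = contribution ÷ EBIT = €30,733,653.60 ÷ €21,024,853.60 = 1.4618.
Operating income changes by 1.4618 × -20.7% = -30.3%.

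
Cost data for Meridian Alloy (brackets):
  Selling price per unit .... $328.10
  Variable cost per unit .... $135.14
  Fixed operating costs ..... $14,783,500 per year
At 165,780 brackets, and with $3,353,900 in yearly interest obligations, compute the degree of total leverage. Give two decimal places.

Total contribution margin = 165,780 × $192.96 = $31,988,908.80.
EBIT = $31,988,908.80 − $14,783,500 = $17,205,408.80. Interest = $3,353,900.00.
DOL = $31,988,908.80 ÷ $17,205,408.80 = 1.8592; DFL = $17,205,408.80 ÷ $13,851,508.80 = 1.2421.
DCL = DOL × DFL = 1.8592 × 1.2421 = 2.3093.

2.31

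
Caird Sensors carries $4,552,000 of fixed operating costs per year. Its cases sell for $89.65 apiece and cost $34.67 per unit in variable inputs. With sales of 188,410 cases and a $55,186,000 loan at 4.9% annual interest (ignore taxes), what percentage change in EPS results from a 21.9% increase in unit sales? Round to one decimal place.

+73.1%

At 188,410 units, contribution = 188,410 × $54.98 = $10,358,781.80.
EBIT = $10,358,781.80 − $4,552,000 = $5,806,781.80.
After interest of $2,704,114.00, pre-tax earnings = $3,102,667.80.
DCL = total CM / (EBIT − I) = $10,358,781.80 / $3,102,667.80 = 3.3387.
%ΔEPS = DCL × %ΔSales = 3.3387 × +21.9% = +73.1%.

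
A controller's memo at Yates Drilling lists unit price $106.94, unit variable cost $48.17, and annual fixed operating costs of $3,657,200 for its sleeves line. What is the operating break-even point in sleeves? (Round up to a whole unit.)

Unit CM = price − variable cost = $106.94 − $48.17 = $58.77.
Units to break even: $3,657,200 ÷ $58.77 = 62,229.03, rounded up to 62,230.

62,230 sleeves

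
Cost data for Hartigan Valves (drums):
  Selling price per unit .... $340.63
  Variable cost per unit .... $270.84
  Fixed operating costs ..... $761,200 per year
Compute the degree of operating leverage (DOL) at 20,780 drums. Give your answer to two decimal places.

2.10

Total contribution margin = 20,780 × $69.79 = $1,450,236.20.
EBIT = $1,450,236.20 − $761,200 = $689,036.20.
So DOL = total CM / EBIT = $1,450,236.20 / $689,036.20 = 2.1047.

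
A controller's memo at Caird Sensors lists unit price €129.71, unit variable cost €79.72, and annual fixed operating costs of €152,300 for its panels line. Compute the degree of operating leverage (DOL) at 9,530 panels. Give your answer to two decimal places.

1.47

Contribution at this volume is 9,530 × €49.99 = €476,404.70.
EBIT = €476,404.70 − €152,300 = €324,104.70.
So DOL = total CM / EBIT = €476,404.70 / €324,104.70 = 1.4699.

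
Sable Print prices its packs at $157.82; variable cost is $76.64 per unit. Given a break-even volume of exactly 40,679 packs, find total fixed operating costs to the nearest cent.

Each unit contributes $157.82 − $76.64 = $81.18.
Since BE = FC / CM, FC = 40,679 × $81.18 = $3,302,321.22.

$3,302,321.22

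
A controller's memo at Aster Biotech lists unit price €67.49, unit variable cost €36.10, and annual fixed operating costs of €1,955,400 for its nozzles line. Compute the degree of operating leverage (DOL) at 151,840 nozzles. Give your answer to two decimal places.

At 151,840 units, contribution = 151,840 × €31.39 = €4,766,257.60.
Subtracting fixed costs: EBIT = €4,766,257.60 − €1,955,400 = €2,810,857.60.
DOL = contribution ÷ EBIT = €4,766,257.60 ÷ €2,810,857.60 = 1.6957.

1.70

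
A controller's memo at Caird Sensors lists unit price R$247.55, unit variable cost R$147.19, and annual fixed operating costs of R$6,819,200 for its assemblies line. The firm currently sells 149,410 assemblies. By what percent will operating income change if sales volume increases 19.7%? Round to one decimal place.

Total contribution margin = 149,410 × R$100.36 = R$14,994,787.60.
EBIT = R$14,994,787.60 − R$6,819,200 = R$8,175,587.60.
Degree of operating leverage = R$14,994,787.60 / R$8,175,587.60 = 1.8341.
Operating income changes by 1.8341 × +19.7% = +36.1%.

+36.1%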